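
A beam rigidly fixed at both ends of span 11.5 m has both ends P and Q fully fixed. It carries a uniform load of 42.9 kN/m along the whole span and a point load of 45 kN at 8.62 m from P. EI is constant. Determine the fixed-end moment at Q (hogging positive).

Take the two fixed-end moments M_P, M_Q as redundants; the released structure is the simple span PQ.
Simple-span end rotations at P and Q under the given loads:
  at P: UDL 42.9: wL³/(24EI) = 2719/EI
  at Q: UDL 42.9: wL³/(24EI) = 2719/EI
  at P: point load 45 at a = 8.62: Pab(L + b)/(6LEI) = 232.8/EI
  at Q: point load 45 at a = 8.62: Pab(L + a)/(6LEI) = 325.8/EI
  θ_P0 = 2951/EI,  θ_Q0 = 3044/EI
Flexibility coefficients: a unit moment at one end gives L/(3EI) there and L/(6EI) at the far end, so f₁₁ = f₂₂ = 3.833/EI and f₁₂ = f₂₁ = 1.917/EI.
Compatibility — zero rotation at each built-in end:
  3.833 M_P + 1.917 M_Q = 2951
  1.917 M_P + 3.833 M_Q = 3044
Solving the pair gives M_P = 497.1 kN·m and M_Q = 545.6 kN·m (hogging).

M_Q = 545.6 kN·m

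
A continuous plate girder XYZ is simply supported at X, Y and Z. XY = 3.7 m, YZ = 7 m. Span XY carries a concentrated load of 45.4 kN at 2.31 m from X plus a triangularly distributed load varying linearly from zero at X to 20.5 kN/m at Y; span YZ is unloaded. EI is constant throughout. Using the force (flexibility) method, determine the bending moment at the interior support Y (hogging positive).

Insert a hinge at Y; M_Y is the redundant, and each span becomes simply supported.
Discontinuity in slope at Y on the released structure — sum the simple-span end rotations:
  span XY: point load 45.4 at a = 2.31: Pab(L + a)/(6LEI) = 39.46/EI
  span XY: triangular load, peak 20.5: w₀L³/(45EI) = 23.08/EI
  relative rotation θ_0 = (62.54 + 0)/EI = 62.54/EI
A unit hogging moment at Y produces rotation L₁/(3EI) + L₂/(3EI) = 3.567/EI.
Compatibility: M_Y·(L₁+L₂)/(3EI) = θ_0, giving M_Y = 17.53 kN·m (hogging).

M_Y = 17.53 kN·m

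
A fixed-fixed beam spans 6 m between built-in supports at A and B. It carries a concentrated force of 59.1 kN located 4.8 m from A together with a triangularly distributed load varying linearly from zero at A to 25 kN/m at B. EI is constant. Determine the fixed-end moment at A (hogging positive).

Take the two fixed-end moments M_A, M_B as redundants; the released structure is the simple span AB.
On the primary (simply-supported) span, the end slopes from the loading are:
  at A: point load 59.1 at a = 4.8: Pab(L + b)/(6LEI) = 68.08/EI
  at B: point load 59.1 at a = 4.8: Pab(L + a)/(6LEI) = 102.1/EI
  at A: triangular load, peak 25: 7w₀L³/(360EI) = 105/EI
  at B: triangular load, peak 25: w₀L³/(45EI) = 120/EI
  θ_A0 = 173.1/EI,  θ_B0 = 222.1/EI
Flexibility coefficients: a unit moment at one end gives L/(3EI) there and L/(6EI) at the far end, so f₁₁ = f₂₂ = 2/EI and f₁₂ = f₂₁ = 1/EI.
Compatibility — zero rotation at each built-in end:
  2 M_A + 1 M_B = 173.1
  1 M_A + 2 M_B = 222.1
Solving the pair gives M_A = 41.35 kN·m and M_B = 90.39 kN·m (hogging).

M_A = 41.35 kN·m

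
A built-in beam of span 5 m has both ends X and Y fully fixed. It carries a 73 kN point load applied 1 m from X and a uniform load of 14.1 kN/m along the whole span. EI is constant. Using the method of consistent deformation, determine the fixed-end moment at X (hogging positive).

Release both end moments; the primary structure is a simply-supported span XY with redundants M_X and M_Y.
On the primary (simply-supported) span, the end slopes from the loading are:
  at X: point load 73 at a = 1: Pab(L + b)/(6LEI) = 87.6/EI
  at Y: point load 73 at a = 1: Pab(L + a)/(6LEI) = 58.4/EI
  at X: UDL 14.1: wL³/(24EI) = 73.44/EI
  at Y: UDL 14.1: wL³/(24EI) = 73.44/EI
  θ_X0 = 161/EI,  θ_Y0 = 131.8/EI
Flexibility coefficients: a unit moment at one end gives L/(3EI) there and L/(6EI) at the far end, so f₁₁ = f₂₂ = 1.667/EI and f₁₂ = f₂₁ = 0.8333/EI.
Compatibility — zero rotation at each built-in end:
  1.667 M_X + 0.8333 M_Y = 161
  0.8333 M_X + 1.667 M_Y = 131.8
Solving the pair gives M_X = 76.09 kN·m and M_Y = 41.05 kN·m (hogging).

M_X = 76.09 kN·m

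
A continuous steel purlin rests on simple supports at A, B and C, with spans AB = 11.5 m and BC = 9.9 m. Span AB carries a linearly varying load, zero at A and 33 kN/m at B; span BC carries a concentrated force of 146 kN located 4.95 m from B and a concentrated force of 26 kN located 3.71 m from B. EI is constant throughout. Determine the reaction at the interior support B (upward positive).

R_B = 273 kN

Insert a hinge at B; M_B is the redundant, and each span becomes simply supported.
Rotations at B on the released spans (each span's end-slope, ×1/EI):
  span AB: triangular load, peak 33: w₀L³/(45EI) = 1115/EI
  span BC: point load 146 at a = 4.95: Pab(L + b)/(6LEI) = 894.3/EI
  span BC: point load 26 at a = 3.71: Pab(L + b)/(6LEI) = 161.7/EI
  relative rotation θ_0 = (1115 + 1056)/EI = 2171/EI
A unit hogging moment at B produces rotation L₁/(3EI) + L₂/(3EI) = 7.133/EI.
Slope continuity at B: θ_0 = M_B·7.133/EI, so M_B = 2171/7.133 = 304.4 kN·m (hogging).
Span AB, ΣM about A with M_B applied at B: R_B^{AB}·11.5 = 1455 + 304.4, so R_B^{AB} = 153 kN and R_A = 189.8 − 153 = 36.78 kN.
Span BC, ΣM about C: R_B^{BC}·9.9 = 883.6 + 304.4, so R_B^{BC} = 120 kN and R_C = 172 − 120 = 52 kN.
R_B = 153 + 120 = 273 kN.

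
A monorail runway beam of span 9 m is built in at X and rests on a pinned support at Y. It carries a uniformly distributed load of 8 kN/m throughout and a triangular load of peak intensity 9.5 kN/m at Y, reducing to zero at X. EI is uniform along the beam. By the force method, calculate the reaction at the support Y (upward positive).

Remove the prop at Y; the released (primary) structure is a cantilever built in at X.
Downward deflection at the released point Y due to the loads:
  UDL 8: wL⁴/(8EI) = 6561/EI
  triangular load, peak 9.5 at the free end: 11w₀L⁴/(120EI) = 5714/EI
  δ_0 = 12275/EI
Flexibility coefficient — unit upward force at Y: δ_{YY} = L³/(3EI) = 243/EI.
The prop prevents deflection at Y: R_Y = δ_0/δ_{YY} = 12275/243 = 50.51 kN.

R_Y = 50.51 kN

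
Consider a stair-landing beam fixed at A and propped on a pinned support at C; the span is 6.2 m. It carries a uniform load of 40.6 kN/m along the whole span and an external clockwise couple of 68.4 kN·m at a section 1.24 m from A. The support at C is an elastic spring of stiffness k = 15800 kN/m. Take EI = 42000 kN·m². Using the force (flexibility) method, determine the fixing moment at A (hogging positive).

Release the roller at C. Primary structure: cantilever fixed at A.
Free-end deflection of the primary structure under the applied loading (downward +):
  UDL 40.6: wL⁴/(8EI) = 7499/EI
  clockwise couple 68.4 at a = 1.24: M₀a(2L − a)/(2EI) = 473.3/EI
  δ_0 = 7972/EI
Flexibility coefficient — unit upward force at C: δ_{CC} = L³/(3EI) = 79.44/EI.
With EI = 42000 kN·m²: δ_0 = 0.18982 m and δ_{CC} = 0.001891 m/kN.
Compatibility — the spring shortens by R_C/k under the reaction it provides: δ_0 − R_C·δ_{CC} = R_C/k. With 1/k = 0.000063 m/kN, R_C = δ_0 / (δ_{CC} + 1/k) = 0.18982 / (0.001891 + 0.000063) = 97.1 kN.
Moment equilibrium about A: M_A = Σ(load moments about A) − R_C·L = 848.7 − 97.1×6.2 = 246.7 kN·m.

M_A = 246.7 kN·m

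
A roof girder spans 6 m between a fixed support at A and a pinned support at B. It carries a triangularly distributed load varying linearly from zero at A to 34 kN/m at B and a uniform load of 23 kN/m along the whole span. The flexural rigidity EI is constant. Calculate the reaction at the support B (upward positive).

R_B = 107.8 kN

Choose R_B as the redundant. The primary structure is the cantilever fixed at A.
Deflection at B on the released cantilever, summing each load's contribution:
  triangular load, peak 34 at the free end: 11w₀L⁴/(120EI) = 4039/EI
  UDL 23: wL⁴/(8EI) = 3726/EI
  δ_0 = 7765/EI
Tip deflection under a unit load at B: L³/(3EI) = 72/EI.
Compatibility at B: δ_0 − R_B·δ_{BB} = 0, so R_B = 7765/72 = 107.8 kN.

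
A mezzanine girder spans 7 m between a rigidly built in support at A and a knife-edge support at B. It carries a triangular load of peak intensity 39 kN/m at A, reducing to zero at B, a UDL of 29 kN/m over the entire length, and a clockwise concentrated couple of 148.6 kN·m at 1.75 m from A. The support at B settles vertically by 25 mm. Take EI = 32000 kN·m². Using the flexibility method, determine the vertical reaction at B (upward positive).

Remove the prop at B; the released (primary) structure is a cantilever built in at A.
Downward deflection at the released point B due to the loads:
  triangular load, peak 39 at the fixed end: w₀L⁴/(30EI) = 3121/EI
  UDL 29: wL⁴/(8EI) = 8704/EI
  clockwise couple 148.6 at a = 1.75: M₀a(2L − a)/(2EI) = 1593/EI
  δ_0 = 13418/EI
Tip deflection under a unit load at B: L³/(3EI) = 114.3/EI.
With EI = 32000 kN·m²: δ_0 = 0.4193 m and δ_{BB} = 0.003573 m/kN.
Compatibility — the beam at B must follow the support down by 0.025 m: δ_0 − R_B·δ_{BB} = 0.025, so R_B = (0.4193 − 0.025)/0.003573 = 110.4 kN.

R_B = 110.4 kN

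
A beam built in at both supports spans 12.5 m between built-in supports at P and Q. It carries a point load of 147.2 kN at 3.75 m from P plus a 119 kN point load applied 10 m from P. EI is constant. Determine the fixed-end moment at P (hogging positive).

Release both end moments; the primary structure is a simply-supported span PQ with redundants M_P and M_Q.
Simple-span end rotations at P and Q under the given loads:
  at P: point load 147.2 at a = 3.75: Pab(L + b)/(6LEI) = 1368/EI
  at Q: point load 147.2 at a = 3.75: Pab(L + a)/(6LEI) = 1046/EI
  at P: point load 119 at a = 10: Pab(L + b)/(6LEI) = 595/EI
  at Q: point load 119 at a = 10: Pab(L + a)/(6LEI) = 892.5/EI
  θ_P0 = 1964/EI,  θ_Q0 = 1939/EI
Flexibility coefficients: a unit moment at one end gives L/(3EI) there and L/(6EI) at the far end, so f₁₁ = f₂₂ = 4.167/EI and f₁₂ = f₂₁ = 2.083/EI.
Compatibility — zero rotation at each built-in end:
  4.167 M_P + 2.083 M_Q = 1964
  2.083 M_P + 4.167 M_Q = 1939
Solving the pair gives M_P = 318.1 kN·m and M_Q = 306.3 kN·m (hogging).

M_P = 318.1 kN·m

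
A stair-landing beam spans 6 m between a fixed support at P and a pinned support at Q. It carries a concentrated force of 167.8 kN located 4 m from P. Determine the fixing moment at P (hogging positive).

Release the roller at Q. Primary structure: cantilever fixed at P.
Deflection at Q on the released cantilever, summing each load's contribution:
  point load 167.8 at a = 4: Pa²(3L − a)/(6EI) = 6265/EI
Tip deflection under a unit load at Q: L³/(3EI) = 72/EI.
Compatibility at Q: δ_0 − R_Q·δ_{QQ} = 0, so R_Q = 6265/72 = 87.01 kN.
Moment equilibrium about P: M_P = Σ(load moments about P) − R_Q·L = 671.2 − 87.01×6 = 149.2 kN·m.

M_P = 149.2 kN·m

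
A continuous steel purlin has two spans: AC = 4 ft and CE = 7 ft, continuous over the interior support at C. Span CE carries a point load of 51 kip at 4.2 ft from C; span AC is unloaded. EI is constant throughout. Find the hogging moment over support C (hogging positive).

M_C = 38.17 kip·ft

Release continuity at C by inserting a hinge; the redundant is the internal moment M_C. The primary structure is two simply-supported spans AC and CE.
Discontinuity in slope at C on the released structure — sum the simple-span end rotations:
  span CE: point load 51 at a = 4.2: Pab(L + b)/(6LEI) = 139.9/EI
  relative rotation θ_0 = (0 + 139.9)/EI = 139.9/EI
A unit hogging moment at C produces rotation L₁/(3EI) + L₂/(3EI) = 3.667/EI.
Compatibility: M_C·(L₁+L₂)/(3EI) = θ_0, giving M_C = 38.17 kip·ft (hogging).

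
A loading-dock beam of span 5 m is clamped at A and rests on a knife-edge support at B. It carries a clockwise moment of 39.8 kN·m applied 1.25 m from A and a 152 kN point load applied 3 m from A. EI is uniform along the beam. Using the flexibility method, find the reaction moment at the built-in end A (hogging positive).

Take the reaction at B as the redundant and release it; the primary structure is a cantilever fixed at A.
Free-end deflection of the primary structure under the applied loading (downward +):
  clockwise couple 39.8 at a = 1.25: M₀a(2L − a)/(2EI) = 217.7/EI
  point load 152 at a = 3: Pa²(3L − a)/(6EI) = 2736/EI
  δ_0 = 2954/EI
Tip deflection under a unit load at B: L³/(3EI) = 41.67/EI.
The prop prevents deflection at B: R_B = δ_0/δ_{BB} = 2954/41.67 = 70.89 kN.
Moment equilibrium about A: M_A = Σ(load moments about A) − R_B·L = 495.8 − 70.89×5 = 141.4 kN·m.

M_A = 141.4 kN·m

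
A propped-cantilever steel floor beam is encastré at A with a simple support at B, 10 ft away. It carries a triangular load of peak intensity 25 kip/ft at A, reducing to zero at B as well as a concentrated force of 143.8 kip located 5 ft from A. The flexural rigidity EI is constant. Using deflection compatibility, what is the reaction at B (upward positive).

R_B = 69.94 kip

Choose R_B as the redundant. The primary structure is the cantilever fixed at A.
Downward deflection at the released point B due to the loads:
  triangular load, peak 25 at the fixed end: w₀L⁴/(30EI) = 8333/EI
  point load 143.8 at a = 5: Pa²(3L − a)/(6EI) = 14979/EI
  δ_0 = 23312/EI
Tip deflection under a unit load at B: L³/(3EI) = 333.3/EI.
The prop prevents deflection at B: R_B = δ_0/δ_{BB} = 23312/333.3 = 69.94 kip.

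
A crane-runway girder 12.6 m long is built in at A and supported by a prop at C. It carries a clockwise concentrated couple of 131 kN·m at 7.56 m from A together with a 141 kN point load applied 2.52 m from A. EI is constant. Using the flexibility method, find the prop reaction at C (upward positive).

Remove the prop at C; the released (primary) structure is a cantilever built in at A.
Downward deflection at the released point C due to the loads:
  clockwise couple 131 at a = 7.56: M₀a(2L − a)/(2EI) = 8735/EI
  point load 141 at a = 2.52: Pa²(3L − a)/(6EI) = 5265/EI
  δ_0 = 14000/EI
Tip deflection under a unit load at C: L³/(3EI) = 666.8/EI.
The prop prevents deflection at C: R_C = δ_0/δ_{CC} = 14000/666.8 = 21 kN.

R_C = 21 kN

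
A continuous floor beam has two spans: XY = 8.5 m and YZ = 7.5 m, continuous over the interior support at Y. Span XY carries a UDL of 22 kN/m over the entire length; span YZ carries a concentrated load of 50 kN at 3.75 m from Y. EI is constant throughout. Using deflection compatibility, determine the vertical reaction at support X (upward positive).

R_X = 77.2 kN

Insert a hinge at Y; M_Y is the redundant, and each span becomes simply supported.
End slopes at the hinge Y, treating each span as simply supported:
  span XY: UDL 22: wL³/(24EI) = 562.9/EI
  span YZ: point load 50 at a = 3.75: Pab(L + b)/(6LEI) = 175.8/EI
  relative rotation θ_0 = (562.9 + 175.8)/EI = 738.7/EI
A unit hogging moment at Y produces rotation L₁/(3EI) + L₂/(3EI) = 5.333/EI.
Slope continuity at Y: θ_0 = M_Y·5.333/EI, so M_Y = 738.7/5.333 = 138.5 kN·m (hogging).
Span XY, ΣM about X with M_Y applied at Y: R_Y^{XY}·8.5 = 794.8 + 138.5, so R_Y^{XY} = 109.8 kN and R_X = 187 − 109.8 = 77.2 kN.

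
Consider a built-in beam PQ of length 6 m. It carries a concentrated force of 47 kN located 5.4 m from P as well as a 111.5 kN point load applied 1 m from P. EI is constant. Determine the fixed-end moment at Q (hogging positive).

M_Q = 38.33 kN·m

Release both end moments; the primary structure is a simply-supported span PQ with redundants M_P and M_Q.
End rotations of the released simple span under the applied load (×1/EI):
  at P: point load 47 at a = 5.4: Pab(L + b)/(6LEI) = 27.92/EI
  at Q: point load 47 at a = 5.4: Pab(L + a)/(6LEI) = 48.22/EI
  at P: point load 111.5 at a = 1: Pab(L + b)/(6LEI) = 170.3/EI
  at Q: point load 111.5 at a = 1: Pab(L + a)/(6LEI) = 108.4/EI
  θ_P0 = 198.3/EI,  θ_Q0 = 156.6/EI
Flexibility coefficients: a unit moment at one end gives L/(3EI) there and L/(6EI) at the far end, so f₁₁ = f₂₂ = 2/EI and f₁₂ = f₂₁ = 1/EI.
Compatibility — zero rotation at each built-in end:
  2 M_P + 1 M_Q = 198.3
  1 M_P + 2 M_Q = 156.6
Solving the pair gives M_P = 79.97 kN·m and M_Q = 38.33 kN·m (hogging).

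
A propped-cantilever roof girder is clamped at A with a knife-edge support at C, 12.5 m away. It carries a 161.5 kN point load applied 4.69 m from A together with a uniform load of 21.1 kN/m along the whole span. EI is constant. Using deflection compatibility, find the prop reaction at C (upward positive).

Remove the prop at C; the released (primary) structure is a cantilever built in at A.
Deflection at C on the released cantilever, summing each load's contribution:
  point load 161.5 at a = 4.69: Pa²(3L − a)/(6EI) = 19426/EI
  UDL 21.1: wL⁴/(8EI) = 64392/EI
  δ_0 = 83818/EI
Flexibility coefficient — unit upward force at C: δ_{CC} = L³/(3EI) = 651/EI.
Compatibility at C: δ_0 − R_C·δ_{CC} = 0, so R_C = 83818/651 = 128.7 kN.

R_C = 128.7 kN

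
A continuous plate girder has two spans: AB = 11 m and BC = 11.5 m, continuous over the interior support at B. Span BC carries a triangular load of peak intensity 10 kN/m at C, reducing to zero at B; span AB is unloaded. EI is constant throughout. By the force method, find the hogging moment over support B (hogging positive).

M_B = 39.43 kN·m

Insert a hinge at B; M_B is the redundant, and each span becomes simply supported.
End slopes at the hinge B, treating each span as simply supported:
  span BC: triangular load, peak 10: 7w₀L³/(360EI) = 295.7/EI
  relative rotation θ_0 = (0 + 295.7)/EI = 295.7/EI
A unit hogging moment at B produces rotation L₁/(3EI) + L₂/(3EI) = 7.5/EI.
Compatibility: M_B·(L₁+L₂)/(3EI) = θ_0, giving M_B = 39.43 kN·m (hogging).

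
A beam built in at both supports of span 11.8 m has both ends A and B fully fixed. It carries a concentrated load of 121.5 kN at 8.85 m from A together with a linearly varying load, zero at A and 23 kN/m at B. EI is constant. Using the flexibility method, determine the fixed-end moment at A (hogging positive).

M_A = 174 kN·m

Release both end moments; the primary structure is a simply-supported span AB with redundants M_A and M_B.
On the primary (simply-supported) span, the end slopes from the loading are:
  at A: point load 121.5 at a = 8.85: Pab(L + b)/(6LEI) = 660.8/EI
  at B: point load 121.5 at a = 8.85: Pab(L + a)/(6LEI) = 925.2/EI
  at A: triangular load, peak 23: 7w₀L³/(360EI) = 734.8/EI
  at B: triangular load, peak 23: w₀L³/(45EI) = 839.8/EI
  θ_A0 = 1396/EI,  θ_B0 = 1765/EI
Flexibility coefficients: a unit moment at one end gives L/(3EI) there and L/(6EI) at the far end, so f₁₁ = f₂₂ = 3.933/EI and f₁₂ = f₂₁ = 1.967/EI.
Compatibility — zero rotation at each built-in end:
  3.933 M_A + 1.967 M_B = 1396
  1.967 M_A + 3.933 M_B = 1765
Solving the pair gives M_A = 174 kN·m and M_B = 361.7 kN·m (hogging).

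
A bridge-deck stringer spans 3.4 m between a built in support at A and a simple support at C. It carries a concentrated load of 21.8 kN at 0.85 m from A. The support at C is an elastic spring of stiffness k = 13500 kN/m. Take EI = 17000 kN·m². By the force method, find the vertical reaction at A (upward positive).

Release the roller at C. Primary structure: cantilever fixed at A.
Primary-structure tip deflection at C by superposition:
  point load 21.8 at a = 0.85: Pa²(3L − a)/(6EI) = 24.54/EI
Tip deflection under a unit load at C: L³/(3EI) = 13.1/EI.
With EI = 17000 kN·m²: δ_0 = 0.001444 m and δ_{CC} = 0.000771 m/kN.
Compatibility — the spring shortens by R_C/k under the reaction it provides: δ_0 − R_C·δ_{CC} = R_C/k. With 1/k = 0.000074 m/kN, R_C = δ_0 / (δ_{CC} + 1/k) = 0.001444 / (0.000771 + 0.000074) = 1.709 kN.
Vertical equilibrium: R_A = ΣP − R_C = 21.8 − 1.709 = 20.09 kN.

R_A = 20.09 kN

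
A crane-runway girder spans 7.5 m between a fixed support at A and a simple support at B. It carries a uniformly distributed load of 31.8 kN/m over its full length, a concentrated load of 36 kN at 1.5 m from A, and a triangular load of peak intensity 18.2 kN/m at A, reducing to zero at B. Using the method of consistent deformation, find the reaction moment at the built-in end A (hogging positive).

Remove the prop at B; the released (primary) structure is a cantilever built in at A.
Primary-structure tip deflection at B by superposition:
  UDL 31.8: wL⁴/(8EI) = 12577/EI
  point load 36 at a = 1.5: Pa²(3L − a)/(6EI) = 283.5/EI
  triangular load, peak 18.2 at the fixed end: w₀L⁴/(30EI) = 1920/EI
  δ_0 = 14780/EI
Flexibility coefficient — unit upward force at B: δ_{BB} = L³/(3EI) = 140.6/EI.
The prop prevents deflection at B: R_B = δ_0/δ_{BB} = 14780/140.6 = 105.1 kN.
Moment equilibrium about A: M_A = Σ(load moments about A) − R_B·L = 1119 − 105.1×7.5 = 330.7 kN·m.

M_A = 330.7 kN·m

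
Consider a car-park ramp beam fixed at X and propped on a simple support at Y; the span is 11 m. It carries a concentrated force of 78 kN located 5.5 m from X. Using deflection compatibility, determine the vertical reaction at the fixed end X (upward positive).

R_X = 53.62 kN

Release the roller at Y. Primary structure: cantilever fixed at X.
Downward deflection at the released point Y due to the loads:
  point load 78 at a = 5.5: Pa²(3L − a)/(6EI) = 10814/EI
Tip deflection under a unit load at Y: L³/(3EI) = 443.7/EI.
The prop prevents deflection at Y: R_Y = δ_0/δ_{YY} = 10814/443.7 = 24.38 kN.
Vertical equilibrium: R_X = ΣP − R_Y = 78 − 24.38 = 53.62 kN.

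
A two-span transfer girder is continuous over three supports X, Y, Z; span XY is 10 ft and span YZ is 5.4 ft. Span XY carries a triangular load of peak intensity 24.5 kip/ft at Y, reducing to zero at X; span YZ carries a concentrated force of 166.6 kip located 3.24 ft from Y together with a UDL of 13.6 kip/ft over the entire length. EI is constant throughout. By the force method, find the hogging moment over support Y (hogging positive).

M_Y = 176.4 kip·ft

Insert a hinge at Y; M_Y is the redundant, and each span becomes simply supported.
End slopes at the hinge Y, treating each span as simply supported:
  span XY: triangular load, peak 24.5: w₀L³/(45EI) = 544.4/EI
  span YZ: point load 166.6 at a = 3.24: Pab(L + b)/(6LEI) = 272.1/EI
  span YZ: UDL 13.6: wL³/(24EI) = 89.23/EI
  relative rotation θ_0 = (544.4 + 361.3)/EI = 905.7/EI
A unit hogging moment at Y produces rotation L₁/(3EI) + L₂/(3EI) = 5.133/EI.
Compatibility: M_Y·(L₁+L₂)/(3EI) = θ_0, giving M_Y = 176.4 kip·ft (hogging).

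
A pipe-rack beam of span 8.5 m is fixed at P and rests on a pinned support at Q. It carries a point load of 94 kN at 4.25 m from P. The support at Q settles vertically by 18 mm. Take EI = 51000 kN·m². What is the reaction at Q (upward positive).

Choose R_Q as the redundant. The primary structure is the cantilever fixed at P.
Free-end deflection of the primary structure under the applied loading (downward +):
  point load 94 at a = 4.25: Pa²(3L − a)/(6EI) = 6013/EI
Flexibility coefficient — unit upward force at Q: δ_{QQ} = L³/(3EI) = 204.7/EI.
With EI = 51000 kN·m²: δ_0 = 0.11791 m and δ_{QQ} = 0.004014 m/kN.
Compatibility — the beam at Q must follow the support down by 0.018 m: δ_0 − R_Q·δ_{QQ} = 0.018, so R_Q = (0.11791 − 0.018)/0.004014 = 24.89 kN.

R_Q = 24.89 kN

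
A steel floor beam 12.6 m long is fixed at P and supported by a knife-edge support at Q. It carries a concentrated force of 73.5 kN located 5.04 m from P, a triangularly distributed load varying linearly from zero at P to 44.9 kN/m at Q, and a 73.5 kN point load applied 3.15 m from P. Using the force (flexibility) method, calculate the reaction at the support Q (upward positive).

Take the reaction at Q as the redundant and release it; the primary structure is a cantilever fixed at P.
Free-end deflection of the primary structure under the applied loading (downward +):
  point load 73.5 at a = 5.04: Pa²(3L − a)/(6EI) = 10194/EI
  triangular load, peak 44.9 at the free end: 11w₀L⁴/(120EI) = 103738/EI
  point load 73.5 at a = 3.15: Pa²(3L − a)/(6EI) = 4212/EI
  δ_0 = 118144/EI
Tip deflection under a unit load at Q: L³/(3EI) = 666.8/EI.
Compatibility at Q: δ_0 − R_Q·δ_{QQ} = 0, so R_Q = 118144/666.8 = 177.2 kN.

R_Q = 177.2 kN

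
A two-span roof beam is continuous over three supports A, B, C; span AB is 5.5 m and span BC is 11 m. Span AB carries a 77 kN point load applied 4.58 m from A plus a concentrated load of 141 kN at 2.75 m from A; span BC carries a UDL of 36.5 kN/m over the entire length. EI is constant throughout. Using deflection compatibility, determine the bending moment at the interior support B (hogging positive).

Insert a hinge at B; M_B is the redundant, and each span becomes simply supported.
End slopes at the hinge B, treating each span as simply supported:
  span AB: point load 77 at a = 4.58: Pab(L + a)/(6LEI) = 99.1/EI
  span AB: point load 141 at a = 2.75: Pab(L + a)/(6LEI) = 266.6/EI
  span BC: UDL 36.5: wL³/(24EI) = 2024/EI
  relative rotation θ_0 = (365.7 + 2024)/EI = 2390/EI
A unit hogging moment at B produces rotation L₁/(3EI) + L₂/(3EI) = 5.5/EI.
Slope continuity at B: θ_0 = M_B·5.5/EI, so M_B = 2390/5.5 = 434.5 kN·m (hogging).

M_B = 434.5 kN·m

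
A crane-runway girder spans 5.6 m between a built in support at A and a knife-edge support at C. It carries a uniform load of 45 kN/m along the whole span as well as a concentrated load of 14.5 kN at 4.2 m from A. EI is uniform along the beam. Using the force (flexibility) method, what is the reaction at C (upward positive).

Remove the prop at C; the released (primary) structure is a cantilever built in at A.
Free-end deflection of the primary structure under the applied loading (downward +):
  UDL 45: wL⁴/(8EI) = 5532/EI
  point load 14.5 at a = 4.2: Pa²(3L − a)/(6EI) = 537.1/EI
  δ_0 = 6069/EI
Flexibility coefficient — unit upward force at C: δ_{CC} = L³/(3EI) = 58.54/EI.
The prop prevents deflection at C: R_C = δ_0/δ_{CC} = 6069/58.54 = 103.7 kN.

R_C = 103.7 kN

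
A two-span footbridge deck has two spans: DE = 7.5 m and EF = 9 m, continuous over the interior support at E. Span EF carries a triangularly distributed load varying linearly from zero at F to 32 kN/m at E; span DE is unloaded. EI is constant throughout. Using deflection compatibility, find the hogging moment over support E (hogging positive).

Release continuity at E by inserting a hinge; the redundant is the internal moment M_E. The primary structure is two simply-supported spans DE and EF.
End slopes at the hinge E, treating each span as simply supported:
  span EF: triangular load, peak 32: w₀L³/(45EI) = 518.4/EI
  relative rotation θ_0 = (0 + 518.4)/EI = 518.4/EI
A unit hogging moment at E produces rotation L₁/(3EI) + L₂/(3EI) = 5.5/EI.
Slope continuity at E: θ_0 = M_E·5.5/EI, so M_E = 518.4/5.5 = 94.25 kN·m (hogging).

M_E = 94.25 kN·m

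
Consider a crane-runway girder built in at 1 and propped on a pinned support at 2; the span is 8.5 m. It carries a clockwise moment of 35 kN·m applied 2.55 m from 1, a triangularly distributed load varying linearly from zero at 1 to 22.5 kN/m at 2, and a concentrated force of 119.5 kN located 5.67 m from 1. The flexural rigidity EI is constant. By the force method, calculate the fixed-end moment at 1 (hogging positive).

M_1 = 253.4 kN·m

Take the reaction at 2 as the redundant and release it; the primary structure is a cantilever fixed at 1.
Downward deflection at the released point 2 due to the loads:
  clockwise couple 35 at a = 2.55: M₀a(2L − a)/(2EI) = 644.8/EI
  triangular load, peak 22.5 at the free end: 11w₀L⁴/(120EI) = 10766/EI
  point load 119.5 at a = 5.67: Pa²(3L − a)/(6EI) = 12697/EI
  δ_0 = 24108/EI
Tip deflection under a unit load at 2: L³/(3EI) = 204.7/EI.
The prop prevents deflection at 2: R_2 = δ_0/δ_{22} = 24108/204.7 = 117.8 kN.
Moment equilibrium about 1: M_1 = Σ(load moments about 1) − R_2·L = 1254 − 117.8×8.5 = 253.4 kN·m.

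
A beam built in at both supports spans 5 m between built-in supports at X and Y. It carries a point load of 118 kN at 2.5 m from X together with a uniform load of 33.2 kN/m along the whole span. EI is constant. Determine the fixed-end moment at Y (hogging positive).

M_Y = 142.9 kN·m

Take the two fixed-end moments M_X, M_Y as redundants; the released structure is the simple span XY.
Simple-span end rotations at X and Y under the given loads:
  at X: point load 118 at a = 2.5: Pab(L + b)/(6LEI) = 184.4/EI
  at Y: point load 118 at a = 2.5: Pab(L + a)/(6LEI) = 184.4/EI
  at X: UDL 33.2: wL³/(24EI) = 172.9/EI
  at Y: UDL 33.2: wL³/(24EI) = 172.9/EI
  θ_X0 = 357.3/EI,  θ_Y0 = 357.3/EI
Flexibility coefficients: a unit moment at one end gives L/(3EI) there and L/(6EI) at the far end, so f₁₁ = f₂₂ = 1.667/EI and f₁₂ = f₂₁ = 0.8333/EI.
Compatibility — zero rotation at each built-in end:
  1.667 M_X + 0.8333 M_Y = 357.3
  0.8333 M_X + 1.667 M_Y = 357.3
Solving the pair gives M_X = 142.9 kN·m and M_Y = 142.9 kN·m (hogging).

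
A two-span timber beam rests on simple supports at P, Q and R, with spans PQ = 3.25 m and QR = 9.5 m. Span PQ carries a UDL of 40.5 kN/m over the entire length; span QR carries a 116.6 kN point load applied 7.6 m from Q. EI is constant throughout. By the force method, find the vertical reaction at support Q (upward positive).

Release continuity at Q by inserting a hinge; the redundant is the internal moment M_Q. The primary structure is two simply-supported spans PQ and QR.
Rotations at Q on the released spans (each span's end-slope, ×1/EI):
  span PQ: UDL 40.5: wL³/(24EI) = 57.93/EI
  span QR: point load 116.6 at a = 7.6: Pab(L + b)/(6LEI) = 336.7/EI
  relative rotation θ_0 = (57.93 + 336.7)/EI = 394.7/EI
A unit hogging moment at Q produces rotation L₁/(3EI) + L₂/(3EI) = 4.25/EI.
Compatibility: M_Q·(L₁+L₂)/(3EI) = θ_0, giving M_Q = 92.86 kN·m (hogging).
Span PQ, ΣM about P with M_Q applied at Q: R_Q^{PQ}·3.25 = 213.9 + 92.86, so R_Q^{PQ} = 94.39 kN and R_P = 131.6 − 94.39 = 37.24 kN.
Span QR, ΣM about R: R_Q^{QR}·9.5 = 221.5 + 92.86, so R_Q^{QR} = 33.1 kN and R_R = 116.6 − 33.1 = 83.5 kN.
R_Q = 94.39 + 33.1 = 127.5 kN.

R_Q = 127.5 kN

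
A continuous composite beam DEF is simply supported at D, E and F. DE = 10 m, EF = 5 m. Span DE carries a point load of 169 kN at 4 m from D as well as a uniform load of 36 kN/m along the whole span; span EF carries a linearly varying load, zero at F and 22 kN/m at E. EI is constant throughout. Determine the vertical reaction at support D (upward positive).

R_D = 231.2 kN

Release continuity at E by inserting a hinge; the redundant is the internal moment M_E. The primary structure is two simply-supported spans DE and EF.
End slopes at the hinge E, treating each span as simply supported:
  span DE: point load 169 at a = 4: Pab(L + a)/(6LEI) = 946.4/EI
  span DE: UDL 36: wL³/(24EI) = 1500/EI
  span EF: triangular load, peak 22: w₀L³/(45EI) = 61.11/EI
  relative rotation θ_0 = (2446 + 61.11)/EI = 2508/EI
A unit hogging moment at E produces rotation L₁/(3EI) + L₂/(3EI) = 5/EI.
Compatibility: M_E·(L₁+L₂)/(3EI) = θ_0, giving M_E = 501.5 kN·m (hogging).
Span DE, ΣM about D with M_E applied at E: R_E^{DE}·10 = 2476 + 501.5, so R_E^{DE} = 297.8 kN and R_D = 529 − 297.8 = 231.2 kN.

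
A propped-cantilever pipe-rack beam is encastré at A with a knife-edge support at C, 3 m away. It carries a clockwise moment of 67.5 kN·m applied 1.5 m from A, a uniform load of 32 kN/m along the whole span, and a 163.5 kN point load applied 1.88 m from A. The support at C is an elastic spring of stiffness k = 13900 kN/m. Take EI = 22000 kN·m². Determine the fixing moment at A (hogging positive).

Take the reaction at C as the redundant and release it; the primary structure is a cantilever fixed at A.
Deflection at C on the released cantilever, summing each load's contribution:
  clockwise couple 67.5 at a = 1.5: M₀a(2L − a)/(2EI) = 227.8/EI
  UDL 32: wL⁴/(8EI) = 324/EI
  point load 163.5 at a = 1.88: Pa²(3L − a)/(6EI) = 685.7/EI
  δ_0 = 1238/EI
Flexibility coefficient — unit upward force at C: δ_{CC} = L³/(3EI) = 9/EI.
With EI = 22000 kN·m²: δ_0 = 0.056253 m and δ_{CC} = 0.000409 m/kN.
Compatibility — the spring shortens by R_C/k under the reaction it provides: δ_0 − R_C·δ_{CC} = R_C/k. With 1/k = 0.000072 m/kN, R_C = δ_0 / (δ_{CC} + 1/k) = 0.056253 / (0.000409 + 0.000072) = 116.9 kN.
Moment equilibrium about A: M_A = Σ(load moments about A) − R_C·L = 518.9 − 116.9×3 = 168.1 kN·m.

M_A = 168.1 kN·m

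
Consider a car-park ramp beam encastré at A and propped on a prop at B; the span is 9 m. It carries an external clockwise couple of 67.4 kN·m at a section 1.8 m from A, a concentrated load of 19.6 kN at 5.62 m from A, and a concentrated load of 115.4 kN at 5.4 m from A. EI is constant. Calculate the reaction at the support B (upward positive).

R_B = 62.97 kN

Choose R_B as the redundant. The primary structure is the cantilever fixed at A.
Downward deflection at the released point B due to the loads:
  clockwise couple 67.4 at a = 1.8: M₀a(2L − a)/(2EI) = 982.7/EI
  point load 19.6 at a = 5.62: Pa²(3L − a)/(6EI) = 2206/EI
  point load 115.4 at a = 5.4: Pa²(3L − a)/(6EI) = 12114/EI
  δ_0 = 15303/EI
Flexibility coefficient — unit upward force at B: δ_{BB} = L³/(3EI) = 243/EI.
The prop prevents deflection at B: R_B = δ_0/δ_{BB} = 15303/243 = 62.97 kN.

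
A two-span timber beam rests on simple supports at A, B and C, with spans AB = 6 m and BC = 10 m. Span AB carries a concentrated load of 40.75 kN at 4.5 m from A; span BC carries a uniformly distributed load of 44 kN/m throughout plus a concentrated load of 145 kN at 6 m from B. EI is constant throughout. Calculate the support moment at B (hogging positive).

M_B = 511 kN·m

Insert a hinge at B; M_B is the redundant, and each span becomes simply supported.
End slopes at the hinge B, treating each span as simply supported:
  span AB: point load 40.75 at a = 4.5: Pab(L + a)/(6LEI) = 80.23/EI
  span BC: UDL 44: wL³/(24EI) = 1833/EI
  span BC: point load 145 at a = 6: Pab(L + b)/(6LEI) = 812/EI
  relative rotation θ_0 = (80.23 + 2645)/EI = 2726/EI
A unit hogging moment at B produces rotation L₁/(3EI) + L₂/(3EI) = 5.333/EI.
Slope continuity at B: θ_0 = M_B·5.333/EI, so M_B = 2726/5.333 = 511 kN·m (hogging).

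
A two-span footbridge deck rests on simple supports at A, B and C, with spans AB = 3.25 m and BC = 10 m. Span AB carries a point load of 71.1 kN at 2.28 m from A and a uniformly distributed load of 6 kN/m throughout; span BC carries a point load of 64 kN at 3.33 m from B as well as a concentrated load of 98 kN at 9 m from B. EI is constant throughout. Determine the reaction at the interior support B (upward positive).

Take M_B as the redundant. Released structure: two simple spans AB and BC with a hinge at B.
End slopes at the hinge B, treating each span as simply supported:
  span AB: point load 71.1 at a = 2.28: Pab(L + a)/(6LEI) = 44.59/EI
  span AB: UDL 6: wL³/(24EI) = 8.582/EI
  span BC: point load 64 at a = 3.33: Pab(L + b)/(6LEI) = 394.9/EI
  span BC: point load 98 at a = 9: Pab(L + b)/(6LEI) = 161.7/EI
  relative rotation θ_0 = (53.18 + 556.6)/EI = 609.8/EI
A unit hogging moment at B produces rotation L₁/(3EI) + L₂/(3EI) = 4.417/EI.
Compatibility: M_B·(L₁+L₂)/(3EI) = θ_0, giving M_B = 138.1 kN·m (hogging).
Span AB, ΣM about A with M_B applied at B: R_B^{AB}·3.25 = 193.8 + 138.1, so R_B^{AB} = 102.1 kN and R_A = 90.6 − 102.1 = -11.51 kN.
Span BC, ΣM about C: R_B^{BC}·10 = 524.9 + 138.1, so R_B^{BC} = 66.3 kN and R_C = 162 − 66.3 = 95.7 kN.
R_B = 102.1 + 66.3 = 168.4 kN.

R_B = 168.4 kN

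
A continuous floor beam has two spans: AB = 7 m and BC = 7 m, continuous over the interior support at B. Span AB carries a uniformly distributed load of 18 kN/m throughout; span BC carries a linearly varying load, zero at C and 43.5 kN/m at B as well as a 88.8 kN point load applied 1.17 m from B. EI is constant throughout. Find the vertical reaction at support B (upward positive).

R_B = 285.8 kN

Release continuity at B by inserting a hinge; the redundant is the internal moment M_B. The primary structure is two simply-supported spans AB and BC.
Discontinuity in slope at B on the released structure — sum the simple-span end rotations:
  span AB: UDL 18: wL³/(24EI) = 257.2/EI
  span BC: triangular load, peak 43.5: w₀L³/(45EI) = 331.6/EI
  span BC: point load 88.8 at a = 1.17: Pab(L + b)/(6LEI) = 185/EI
  relative rotation θ_0 = (257.2 + 516.6)/EI = 773.8/EI
A unit hogging moment at B produces rotation L₁/(3EI) + L₂/(3EI) = 4.667/EI.
Compatibility: M_B·(L₁+L₂)/(3EI) = θ_0, giving M_B = 165.8 kN·m (hogging).
Span AB, ΣM about A with M_B applied at B: R_B^{AB}·7 = 441 + 165.8, so R_B^{AB} = 86.69 kN and R_A = 126 − 86.69 = 39.31 kN.
Span BC, ΣM about C: R_B^{BC}·7 = 1228 + 165.8, so R_B^{BC} = 199.1 kN and R_C = 241.1 − 199.1 = 41.9 kN.
R_B = 86.69 + 199.1 = 285.8 kN.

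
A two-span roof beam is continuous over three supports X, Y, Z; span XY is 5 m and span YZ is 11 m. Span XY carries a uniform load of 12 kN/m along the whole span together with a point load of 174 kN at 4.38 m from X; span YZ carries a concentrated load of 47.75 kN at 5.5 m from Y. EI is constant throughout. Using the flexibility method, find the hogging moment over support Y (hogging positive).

Release continuity at Y by inserting a hinge; the redundant is the internal moment M_Y. The primary structure is two simply-supported spans XY and YZ.
Rotations at Y on the released spans (each span's end-slope, ×1/EI):
  span XY: UDL 12: wL³/(24EI) = 62.5/EI
  span XY: point load 174 at a = 4.38: Pab(L + a)/(6LEI) = 147.7/EI
  span YZ: point load 47.75 at a = 5.5: Pab(L + b)/(6LEI) = 361.1/EI
  relative rotation θ_0 = (210.2 + 361.1)/EI = 571.3/EI
A unit hogging moment at Y produces rotation L₁/(3EI) + L₂/(3EI) = 5.333/EI.
Compatibility: M_Y·(L₁+L₂)/(3EI) = θ_0, giving M_Y = 107.1 kN·m (hogging).

M_Y = 107.1 kN·m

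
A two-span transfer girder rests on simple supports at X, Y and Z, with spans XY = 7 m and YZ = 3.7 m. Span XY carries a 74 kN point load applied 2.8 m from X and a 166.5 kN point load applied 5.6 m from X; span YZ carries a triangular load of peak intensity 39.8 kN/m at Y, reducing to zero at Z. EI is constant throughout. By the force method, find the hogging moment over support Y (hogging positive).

M_Y = 179.3 kN·m

Insert a hinge at Y; M_Y is the redundant, and each span becomes simply supported.
Rotations at Y on the released spans (each span's end-slope, ×1/EI):
  span XY: point load 74 at a = 2.8: Pab(L + a)/(6LEI) = 203.1/EI
  span XY: point load 166.5 at a = 5.6: Pab(L + a)/(6LEI) = 391.6/EI
  span YZ: triangular load, peak 39.8: w₀L³/(45EI) = 44.8/EI
  relative rotation θ_0 = (594.7 + 44.8)/EI = 639.5/EI
A unit hogging moment at Y produces rotation L₁/(3EI) + L₂/(3EI) = 3.567/EI.
Slope continuity at Y: θ_0 = M_Y·3.567/EI, so M_Y = 639.5/3.567 = 179.3 kN·m (hogging).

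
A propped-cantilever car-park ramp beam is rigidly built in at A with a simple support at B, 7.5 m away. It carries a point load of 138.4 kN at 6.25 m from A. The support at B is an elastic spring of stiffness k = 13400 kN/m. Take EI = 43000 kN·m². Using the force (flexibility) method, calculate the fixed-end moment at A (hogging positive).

M_A = 101.5 kN·m

Choose R_B as the redundant. The primary structure is the cantilever fixed at A.
Primary-structure tip deflection at B by superposition:
  point load 138.4 at a = 6.25: Pa²(3L − a)/(6EI) = 14642/EI
Flexibility coefficient — unit upward force at B: δ_{BB} = L³/(3EI) = 140.6/EI.
With EI = 43000 kN·m²: δ_0 = 0.34051 m and δ_{BB} = 0.00327 m/kN.
Compatibility — the spring shortens by R_B/k under the reaction it provides: δ_0 − R_B·δ_{BB} = R_B/k. With 1/k = 0.000075 m/kN, R_B = δ_0 / (δ_{BB} + 1/k) = 0.34051 / (0.00327 + 0.000075) = 101.8 kN.
Moment equilibrium about A: M_A = Σ(load moments about A) − R_B·L = 865 − 101.8×7.5 = 101.5 kN·m.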